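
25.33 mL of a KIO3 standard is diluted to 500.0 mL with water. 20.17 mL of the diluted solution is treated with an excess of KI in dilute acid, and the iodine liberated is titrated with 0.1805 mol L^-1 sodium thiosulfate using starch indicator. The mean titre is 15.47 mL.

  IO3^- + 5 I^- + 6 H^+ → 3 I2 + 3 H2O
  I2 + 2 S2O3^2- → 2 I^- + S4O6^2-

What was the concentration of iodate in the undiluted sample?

n(S2O3^2-) = 0.01547 × 0.1805 = 2.792 × 10^-3 mol
n(I2) = n(S2O3^2-)/2 = 1.396 × 10^-3 mol
From the 1:3 ratio, n(IO3^-) in the aliquot = 1/3 × 1.396 × 10^-3 = 4.654 × 10^-4 mol
[IO3^-]_dilute = 4.654 × 10^-4 / 0.02017 = 0.02307 mol/L
[IO3^-]_original = 0.02307 × 500.0/25.33 = 0.4555 mol/L

0.4555 mol/L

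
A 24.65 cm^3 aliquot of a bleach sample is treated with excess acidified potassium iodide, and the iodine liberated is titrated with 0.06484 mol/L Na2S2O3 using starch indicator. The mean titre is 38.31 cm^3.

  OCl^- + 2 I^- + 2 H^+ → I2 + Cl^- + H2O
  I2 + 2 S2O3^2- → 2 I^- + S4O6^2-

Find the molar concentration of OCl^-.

n(S2O3^2-) = 0.03831 × 0.06484 = 2.484 × 10^-3 mol
n(I2) = n(S2O3^2-)/2 = 1.242 × 10^-3 mol
n(OCl^-) in the aliquot = 1.242 × 10^-3 mol (1:1 ratio)
[OCl^-] = 1.242 × 10^-3 / 0.02465 = 0.05039 mol/L

0.05039 mol/L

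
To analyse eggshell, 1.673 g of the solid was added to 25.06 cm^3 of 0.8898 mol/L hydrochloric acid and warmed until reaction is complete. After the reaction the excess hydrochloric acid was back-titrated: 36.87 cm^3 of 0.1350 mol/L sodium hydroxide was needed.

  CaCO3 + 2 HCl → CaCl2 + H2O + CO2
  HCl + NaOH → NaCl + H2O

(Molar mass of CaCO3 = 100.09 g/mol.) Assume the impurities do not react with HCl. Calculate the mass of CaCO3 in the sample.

0.8668 g

n(HCl) added = 0.02506 × 0.8898 = 0.02230 mol
n(NaOH) used in back-titration = 0.03687 × 0.1350 = 4.977 × 10^-3 mol
n(HCl) left over = 4.977 × 10^-3 mol (1:1 ratio)
n(HCl) consumed by analyte = 0.02230 − 4.977 × 10^-3 = 0.01732 mol
From the 1:2 ratio, n(CaCO3) = 1/2 × 0.01732 = 8.660 × 10^-3 mol
mass of CaCO3 = 8.660 × 10^-3 × 100.09 = 0.8668 g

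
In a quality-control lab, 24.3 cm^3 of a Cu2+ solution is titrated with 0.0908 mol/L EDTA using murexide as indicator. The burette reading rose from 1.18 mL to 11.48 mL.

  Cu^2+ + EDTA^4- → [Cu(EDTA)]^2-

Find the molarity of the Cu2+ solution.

n(EDTA) = 0.0103 L × 0.0908 mol/L = 9.35 × 10^-4 mol
n(Cu2+) = 9.35 × 10^-4 mol (1:1 mole ratio)
[Cu2+] = 9.35 × 10^-4 mol / 0.0243 L = 0.0385 mol/L

0.0385 mol/L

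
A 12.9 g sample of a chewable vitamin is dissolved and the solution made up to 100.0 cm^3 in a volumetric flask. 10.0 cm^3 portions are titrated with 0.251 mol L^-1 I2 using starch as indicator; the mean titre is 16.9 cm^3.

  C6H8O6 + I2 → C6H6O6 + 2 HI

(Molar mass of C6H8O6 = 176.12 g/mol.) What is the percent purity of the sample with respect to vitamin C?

57.9 %

n(I2) per titration = 0.0169 × 0.251 = 4.24 × 10^-3 mol
n(C6H8O6) in each aliquot = 4.24 × 10^-3 mol (1:1 ratio)
n(C6H8O6) in the whole flask = 4.24 × 10^-3 × 100.0/10.0 = 0.0424 mol
mass of C6H8O6 = 0.0424 × 176.12 = 7.47 g
% C6H8O6 = 7.47 / 12.9 × 100 = 57.9 %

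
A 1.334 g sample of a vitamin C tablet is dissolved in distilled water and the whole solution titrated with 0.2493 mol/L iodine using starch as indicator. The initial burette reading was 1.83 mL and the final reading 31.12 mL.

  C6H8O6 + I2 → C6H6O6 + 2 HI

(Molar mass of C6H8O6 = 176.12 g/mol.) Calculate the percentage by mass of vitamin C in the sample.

96.40 %

n(I2) = 0.02929 L × 0.2493 mol/L = 7.302 × 10^-3 mol
n(C6H8O6) = 7.302 × 10^-3 mol (1:1 ratio)
mass of C6H8O6 = 7.302 × 10^-3 × 176.12 g/mol = 1.286 g
% C6H8O6 = 1.286 / 1.334 × 100 = 96.40 %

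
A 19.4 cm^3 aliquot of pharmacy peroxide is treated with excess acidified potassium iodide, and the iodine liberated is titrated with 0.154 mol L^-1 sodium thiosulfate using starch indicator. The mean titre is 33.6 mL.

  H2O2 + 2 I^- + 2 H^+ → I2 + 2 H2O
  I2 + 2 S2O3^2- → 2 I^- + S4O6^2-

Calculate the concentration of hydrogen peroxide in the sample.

0.133 mol/L

n(S2O3^2-) = 0.0336 × 0.154 = 5.17 × 10^-3 mol
n(I2) = n(S2O3^2-)/2 = 2.59 × 10^-3 mol
n(H2O2) in the aliquot = 2.59 × 10^-3 mol (1:1 ratio)
[H2O2] = 2.59 × 10^-3 / 0.0194 = 0.133 mol/L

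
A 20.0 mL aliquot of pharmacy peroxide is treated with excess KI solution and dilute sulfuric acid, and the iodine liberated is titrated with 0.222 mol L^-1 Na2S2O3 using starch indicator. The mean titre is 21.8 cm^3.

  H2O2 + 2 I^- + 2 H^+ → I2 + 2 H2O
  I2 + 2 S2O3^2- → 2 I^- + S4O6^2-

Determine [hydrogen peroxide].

0.121 mol/L

n(S2O3^2-) = 0.0218 × 0.222 = 4.84 × 10^-3 mol
n(I2) = n(S2O3^2-)/2 = 2.42 × 10^-3 mol
n(H2O2) in the aliquot = 2.42 × 10^-3 mol (1:1 ratio)
[H2O2] = 2.42 × 10^-3 / 0.0200 = 0.121 mol/L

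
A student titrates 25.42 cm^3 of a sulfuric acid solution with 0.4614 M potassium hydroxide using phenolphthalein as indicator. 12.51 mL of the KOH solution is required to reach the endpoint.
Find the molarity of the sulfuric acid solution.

0.1135 M

H2SO4 + 2 KOH → K2SO4 + 2 H2O
n(KOH) = 0.01251 L × 0.4614 mol/L = 5.772 × 10^-3 mol
From the 1:2 mole ratio, n(H2SO4) = 1/2 × 5.772 × 10^-3 = 2.886 × 10^-3 mol
[H2SO4] = 2.886 × 10^-3 mol / 0.02542 L = 0.1135 mol/L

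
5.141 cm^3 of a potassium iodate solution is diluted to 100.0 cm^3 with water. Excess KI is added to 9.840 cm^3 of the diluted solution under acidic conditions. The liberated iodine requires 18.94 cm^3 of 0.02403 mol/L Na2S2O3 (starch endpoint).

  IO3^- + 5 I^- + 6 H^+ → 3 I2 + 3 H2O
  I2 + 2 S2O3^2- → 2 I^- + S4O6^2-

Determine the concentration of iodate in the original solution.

0.1499 mol/L

n(S2O3^2-) = 0.01894 × 0.02403 = 4.551 × 10^-4 mol
n(I2) = n(S2O3^2-)/2 = 2.276 × 10^-4 mol
From the 1:3 ratio, n(IO3^-) in the aliquot = 1/3 × 2.276 × 10^-4 = 7.585 × 10^-5 mol
[IO3^-]_dilute = 7.585 × 10^-5 / 0.009840 = 0.007709 mol/L
[IO3^-]_original = 0.007709 × 100.0/5.141 = 0.1499 mol/L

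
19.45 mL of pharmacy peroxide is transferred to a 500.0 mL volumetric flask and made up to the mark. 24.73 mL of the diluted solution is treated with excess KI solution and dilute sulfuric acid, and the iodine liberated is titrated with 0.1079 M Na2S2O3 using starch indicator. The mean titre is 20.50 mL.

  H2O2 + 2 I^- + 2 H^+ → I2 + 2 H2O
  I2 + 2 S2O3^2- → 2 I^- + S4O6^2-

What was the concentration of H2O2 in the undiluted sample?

1.150 M

n(S2O3^2-) = 0.02050 × 0.1079 = 2.212 × 10^-3 mol
n(I2) = n(S2O3^2-)/2 = 1.106 × 10^-3 mol
n(H2O2) in the aliquot = 1.106 × 10^-3 mol (1:1 ratio)
[H2O2]_dilute = 1.106 × 10^-3 / 0.02473 = 0.04472 mol/L
[H2O2]_original = 0.04472 × 500.0/19.45 = 1.150 mol/L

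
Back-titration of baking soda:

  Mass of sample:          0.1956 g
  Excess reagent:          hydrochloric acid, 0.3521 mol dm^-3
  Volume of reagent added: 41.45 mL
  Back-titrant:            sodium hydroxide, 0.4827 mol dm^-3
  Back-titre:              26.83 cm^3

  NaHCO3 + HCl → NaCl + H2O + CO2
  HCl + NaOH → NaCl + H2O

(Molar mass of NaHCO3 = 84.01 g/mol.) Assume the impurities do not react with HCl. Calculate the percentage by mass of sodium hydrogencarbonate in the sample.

n(HCl) added = 0.04145 × 0.3521 = 0.01459 mol
n(NaOH) used in back-titration = 0.02683 × 0.4827 = 0.01295 mol
n(HCl) left over = 0.01295 mol (1:1 ratio)
n(HCl) consumed by analyte = 0.01459 − 0.01295 = 1.644 × 10^-3 mol
n(NaHCO3) = 1.644 × 10^-3 mol (1:1 ratio)
mass of NaHCO3 = 1.644 × 10^-3 × 84.01 = 0.1381 g
% NaHCO3 = 0.1381 / 0.1956 × 100 = 70.60 %

70.60 %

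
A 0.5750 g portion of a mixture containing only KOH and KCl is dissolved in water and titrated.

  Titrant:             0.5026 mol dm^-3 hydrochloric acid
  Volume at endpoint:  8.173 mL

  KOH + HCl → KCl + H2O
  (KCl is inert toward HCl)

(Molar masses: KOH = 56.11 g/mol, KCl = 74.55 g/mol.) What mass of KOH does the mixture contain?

n(HCl) = 0.008173 × 0.5026 = 4.108 × 10^-3 mol
Let x = n(KOH), y = n(KCl).
Titrant: 1x = 4.108 × 10^-3;  mass: 56.11x + 74.55y = 0.5750
Solving, x = 4.108 × 10^-3 mol, y = 4.621 × 10^-3 mol
mass of KOH = 4.108 × 10^-3 × 56.11 = 0.2305 g

0.2305 g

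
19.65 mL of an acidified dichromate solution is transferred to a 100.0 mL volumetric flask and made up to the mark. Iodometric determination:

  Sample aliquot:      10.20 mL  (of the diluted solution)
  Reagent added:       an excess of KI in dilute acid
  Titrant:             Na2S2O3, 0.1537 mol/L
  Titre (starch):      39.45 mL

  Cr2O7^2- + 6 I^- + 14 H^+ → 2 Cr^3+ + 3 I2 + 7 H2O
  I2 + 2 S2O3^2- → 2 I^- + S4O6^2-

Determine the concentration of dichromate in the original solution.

n(S2O3^2-) = 0.03945 × 0.1537 = 6.063 × 10^-3 mol
n(I2) = n(S2O3^2-)/2 = 3.032 × 10^-3 mol
From the 1:3 ratio, n(Cr2O7^2-) in the aliquot = 1/3 × 3.032 × 10^-3 = 1.011 × 10^-3 mol
[Cr2O7^2-]_dilute = 1.011 × 10^-3 / 0.01020 = 0.09908 mol/L
[Cr2O7^2-]_original = 0.09908 × 100.0/19.65 = 0.5042 mol/L

0.5042 mol/L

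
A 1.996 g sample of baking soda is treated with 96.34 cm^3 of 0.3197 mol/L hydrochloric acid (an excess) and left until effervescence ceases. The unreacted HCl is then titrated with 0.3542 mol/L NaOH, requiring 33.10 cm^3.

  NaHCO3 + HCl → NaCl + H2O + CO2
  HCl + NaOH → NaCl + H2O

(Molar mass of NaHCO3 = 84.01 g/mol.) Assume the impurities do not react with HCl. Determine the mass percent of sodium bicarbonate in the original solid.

n(HCl) added = 0.09634 × 0.3197 = 0.03080 mol
n(NaOH) used in back-titration = 0.03310 × 0.3542 = 0.01172 mol
n(HCl) left over = 0.01172 mol (1:1 ratio)
n(HCl) consumed by analyte = 0.03080 − 0.01172 = 0.01908 mol
n(NaHCO3) = 0.01908 mol (1:1 ratio)
mass of NaHCO3 = 0.01908 × 84.01 = 1.603 g
% NaHCO3 = 1.603 / 1.996 × 100 = 80.29 %

80.29 %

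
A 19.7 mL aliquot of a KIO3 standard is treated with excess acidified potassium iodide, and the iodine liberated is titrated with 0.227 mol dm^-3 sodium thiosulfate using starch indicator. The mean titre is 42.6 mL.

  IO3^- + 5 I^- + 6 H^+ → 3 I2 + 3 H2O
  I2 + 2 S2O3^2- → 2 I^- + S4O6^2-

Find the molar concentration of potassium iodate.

0.0818 mol/L

n(S2O3^2-) = 0.0426 × 0.227 = 9.67 × 10^-3 mol
n(I2) = n(S2O3^2-)/2 = 4.84 × 10^-3 mol
From the 1:3 ratio, n(IO3^-) in the aliquot = 1/3 × 4.84 × 10^-3 = 1.61 × 10^-3 mol
[IO3^-] = 1.61 × 10^-3 / 0.0197 = 0.0818 mol/L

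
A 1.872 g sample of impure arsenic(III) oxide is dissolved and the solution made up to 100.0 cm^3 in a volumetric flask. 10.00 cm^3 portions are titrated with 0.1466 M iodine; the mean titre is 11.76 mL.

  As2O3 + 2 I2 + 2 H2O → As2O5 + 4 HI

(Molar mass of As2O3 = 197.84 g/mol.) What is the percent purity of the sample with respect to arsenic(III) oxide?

91.10 %

n(I2) per titration = 0.01176 × 0.1466 = 1.724 × 10^-3 mol
From the 1:2 ratio, n(As2O3) in each aliquot = 1/2 × 1.724 × 10^-3 = 8.620 × 10^-4 mol
n(As2O3) in the whole flask = 8.620 × 10^-4 × 100.0/10.00 = 8.620 × 10^-3 mol
mass of As2O3 = 8.620 × 10^-3 × 197.84 = 1.705 g
% As2O3 = 1.705 / 1.872 × 100 = 91.10 %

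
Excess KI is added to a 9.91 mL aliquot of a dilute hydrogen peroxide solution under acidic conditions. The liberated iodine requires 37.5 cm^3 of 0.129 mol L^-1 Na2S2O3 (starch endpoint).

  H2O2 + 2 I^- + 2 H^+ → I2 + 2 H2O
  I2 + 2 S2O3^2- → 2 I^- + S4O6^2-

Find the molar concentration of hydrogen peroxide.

0.244 mol/L

n(S2O3^2-) = 0.0375 × 0.129 = 4.84 × 10^-3 mol
n(I2) = n(S2O3^2-)/2 = 2.42 × 10^-3 mol
n(H2O2) in the aliquot = 2.42 × 10^-3 mol (1:1 ratio)
[H2O2] = 2.42 × 10^-3 / 0.00991 = 0.244 mol/L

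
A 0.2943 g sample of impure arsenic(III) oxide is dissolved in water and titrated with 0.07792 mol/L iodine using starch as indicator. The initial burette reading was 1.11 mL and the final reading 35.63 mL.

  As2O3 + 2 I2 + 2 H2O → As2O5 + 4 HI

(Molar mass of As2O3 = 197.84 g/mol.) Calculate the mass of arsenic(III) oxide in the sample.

n(I2) = 0.03452 L × 0.07792 mol/L = 2.690 × 10^-3 mol
From the 1:2 ratio, n(As2O3) = 1/2 × 2.690 × 10^-3 = 1.345 × 10^-3 mol
mass of As2O3 = 1.345 × 10^-3 × 197.84 g/mol = 0.2661 g

0.2661 g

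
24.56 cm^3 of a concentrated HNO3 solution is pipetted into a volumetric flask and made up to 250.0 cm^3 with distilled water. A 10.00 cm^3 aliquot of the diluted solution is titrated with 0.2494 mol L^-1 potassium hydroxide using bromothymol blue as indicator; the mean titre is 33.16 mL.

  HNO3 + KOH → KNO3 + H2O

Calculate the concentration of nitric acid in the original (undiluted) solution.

8.418 mol/L

n(KOH) = 0.03316 × 0.2494 = 8.270 × 10^-3 mol
n(HNO3) in the aliquot = 8.270 × 10^-3 mol (1:1 ratio)
[HNO3]_dilute = 8.270 × 10^-3 / 0.01000 = 0.8270 mol/L
Dilution factor = 250.0 / 24.56 = 10.18
[HNO3]_stock = 0.8270 × 10.18 = 8.418 mol/L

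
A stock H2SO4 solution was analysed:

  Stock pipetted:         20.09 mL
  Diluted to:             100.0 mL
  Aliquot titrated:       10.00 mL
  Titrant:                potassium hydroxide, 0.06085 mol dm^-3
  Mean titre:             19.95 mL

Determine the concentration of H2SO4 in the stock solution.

0.3021 mol/L

H2SO4 + 2 KOH → K2SO4 + 2 H2O
n(KOH) = 0.01995 × 0.06085 = 1.214 × 10^-3 mol
From the 1:2 ratio, n(H2SO4) in the aliquot = 1/2 × 1.214 × 10^-3 = 6.070 × 10^-4 mol
[H2SO4]_dilute = 6.070 × 10^-4 / 0.01000 = 0.06070 mol/L
Dilution factor = 100.0 / 20.09 = 4.978
[H2SO4]_stock = 0.06070 × 4.978 = 0.3021 mol/L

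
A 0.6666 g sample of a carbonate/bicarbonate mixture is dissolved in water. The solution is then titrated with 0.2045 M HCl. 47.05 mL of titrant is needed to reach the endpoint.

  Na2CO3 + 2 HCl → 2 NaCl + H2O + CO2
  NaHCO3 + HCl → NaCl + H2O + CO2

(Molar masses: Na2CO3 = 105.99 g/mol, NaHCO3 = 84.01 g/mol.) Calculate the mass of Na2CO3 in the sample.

n(HCl) = 0.04705 × 0.2045 = 9.622 × 10^-3 mol
Let x = n(Na2CO3), y = n(NaHCO3).
Titrant: 2x + 1y = 9.622 × 10^-3;  mass: 105.99x + 84.01y = 0.6666
Solving, x = 2.285 × 10^-3 mol, y = 5.052 × 10^-3 mol
mass of Na2CO3 = 2.285 × 10^-3 × 105.99 = 0.2422 g

0.2422 g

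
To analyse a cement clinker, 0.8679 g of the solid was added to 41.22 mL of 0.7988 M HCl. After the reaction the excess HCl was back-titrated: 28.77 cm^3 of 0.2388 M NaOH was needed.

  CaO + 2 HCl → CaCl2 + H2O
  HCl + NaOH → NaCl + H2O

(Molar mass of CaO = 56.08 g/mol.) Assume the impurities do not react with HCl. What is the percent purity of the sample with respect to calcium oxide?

n(HCl) added = 0.04122 × 0.7988 = 0.03293 mol
n(NaOH) used in back-titration = 0.02877 × 0.2388 = 6.870 × 10^-3 mol
n(HCl) left over = 6.870 × 10^-3 mol (1:1 ratio)
n(HCl) consumed by analyte = 0.03293 − 6.870 × 10^-3 = 0.02606 mol
From the 1:2 ratio, n(CaO) = 1/2 × 0.02606 = 0.01303 mol
mass of CaO = 0.01303 × 56.08 = 0.7306 g
% CaO = 0.7306 / 0.8679 × 100 = 84.18 %

84.18 %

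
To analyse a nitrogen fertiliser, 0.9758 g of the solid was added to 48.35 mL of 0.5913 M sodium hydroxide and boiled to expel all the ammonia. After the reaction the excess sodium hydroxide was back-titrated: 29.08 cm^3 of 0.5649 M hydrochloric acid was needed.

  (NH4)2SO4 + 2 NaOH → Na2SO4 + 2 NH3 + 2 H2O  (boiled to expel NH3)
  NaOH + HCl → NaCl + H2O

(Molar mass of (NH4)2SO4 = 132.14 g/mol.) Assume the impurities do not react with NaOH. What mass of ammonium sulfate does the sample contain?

0.8035 g

n(NaOH) added = 0.04835 × 0.5913 = 0.02859 mol
n(HCl) used in back-titration = 0.02908 × 0.5649 = 0.01643 mol
n(NaOH) left over = 0.01643 mol (1:1 ratio)
n(NaOH) consumed by analyte = 0.02859 − 0.01643 = 0.01216 mol
From the 1:2 ratio, n((NH4)2SO4) = 1/2 × 0.01216 = 6.081 × 10^-3 mol
mass of (NH4)2SO4 = 6.081 × 10^-3 × 132.14 = 0.8035 g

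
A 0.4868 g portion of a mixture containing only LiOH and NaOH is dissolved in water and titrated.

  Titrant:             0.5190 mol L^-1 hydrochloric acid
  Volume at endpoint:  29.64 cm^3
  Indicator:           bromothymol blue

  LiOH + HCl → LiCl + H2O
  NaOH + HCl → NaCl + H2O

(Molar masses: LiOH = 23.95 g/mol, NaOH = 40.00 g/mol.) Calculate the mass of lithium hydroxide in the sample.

0.1918 g

n(HCl) = 0.02964 × 0.5190 = 0.01538 mol
Let x = n(LiOH), y = n(NaOH).
Titrant: 1x + 1y = 0.01538;  mass: 23.95x + 40.00y = 0.4868
Solving, x = 8.008 × 10^-3 mol, y = 7.375 × 10^-3 mol
mass of LiOH = 8.008 × 10^-3 × 23.95 = 0.1918 g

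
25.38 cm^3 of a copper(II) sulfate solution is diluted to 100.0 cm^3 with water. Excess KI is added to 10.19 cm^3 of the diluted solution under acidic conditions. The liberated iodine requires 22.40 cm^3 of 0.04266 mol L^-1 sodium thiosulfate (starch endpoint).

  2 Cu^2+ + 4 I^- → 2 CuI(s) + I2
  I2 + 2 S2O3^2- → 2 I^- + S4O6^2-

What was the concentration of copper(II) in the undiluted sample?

0.3695 mol/L

n(S2O3^2-) = 0.02240 × 0.04266 = 9.556 × 10^-4 mol
n(I2) = n(S2O3^2-)/2 = 4.778 × 10^-4 mol
From the 2:1 ratio, n(Cu2+) in the aliquot = 2/1 × 4.778 × 10^-4 = 9.556 × 10^-4 mol
[Cu2+]_dilute = 9.556 × 10^-4 / 0.01019 = 0.09378 mol/L
[Cu2+]_original = 0.09378 × 100.0/25.38 = 0.3695 mol/L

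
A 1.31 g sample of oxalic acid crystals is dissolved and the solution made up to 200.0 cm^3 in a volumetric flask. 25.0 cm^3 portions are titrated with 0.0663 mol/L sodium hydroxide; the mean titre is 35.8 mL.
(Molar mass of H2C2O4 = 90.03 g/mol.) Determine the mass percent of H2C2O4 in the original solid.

H2C2O4 + 2 NaOH → Na2C2O4 + 2 H2O
n(NaOH) per titration = 0.0358 × 0.0663 = 2.37 × 10^-3 mol
From the 1:2 ratio, n(H2C2O4) in each aliquot = 1/2 × 2.37 × 10^-3 = 1.19 × 10^-3 mol
n(H2C2O4) in the whole flask = 1.19 × 10^-3 × 200.0/25.0 = 9.49 × 10^-3 mol
mass of H2C2O4 = 9.49 × 10^-3 × 90.03 = 0.855 g
% H2C2O4 = 0.855 / 1.31 × 100 = 65.2 %

65.2 %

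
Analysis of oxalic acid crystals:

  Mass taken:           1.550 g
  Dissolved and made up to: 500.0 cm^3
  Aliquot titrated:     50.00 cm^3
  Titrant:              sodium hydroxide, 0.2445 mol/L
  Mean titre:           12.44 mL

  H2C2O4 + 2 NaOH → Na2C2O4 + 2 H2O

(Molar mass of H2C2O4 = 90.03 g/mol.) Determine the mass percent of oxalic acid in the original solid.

n(NaOH) per titration = 0.01244 × 0.2445 = 3.042 × 10^-3 mol
From the 1:2 ratio, n(H2C2O4) in each aliquot = 1/2 × 3.042 × 10^-3 = 1.521 × 10^-3 mol
n(H2C2O4) in the whole flask = 1.521 × 10^-3 × 500.0/50.00 = 0.01521 mol
mass of H2C2O4 = 0.01521 × 90.03 = 1.369 g
% H2C2O4 = 1.369 / 1.550 × 100 = 88.33 %

88.33 %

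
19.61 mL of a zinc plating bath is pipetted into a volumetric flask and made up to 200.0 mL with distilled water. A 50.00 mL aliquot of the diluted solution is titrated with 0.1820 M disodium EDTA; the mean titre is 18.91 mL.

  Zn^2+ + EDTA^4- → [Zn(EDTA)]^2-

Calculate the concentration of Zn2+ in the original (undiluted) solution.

0.7020 M

n(EDTA) = 0.01891 × 0.1820 = 3.442 × 10^-3 mol
n(Zn2+) in the aliquot = 3.442 × 10^-3 mol (1:1 ratio)
[Zn2+]_dilute = 3.442 × 10^-3 / 0.05000 = 0.06883 mol/L
Dilution factor = 200.0 / 19.61 = 10.20
[Zn2+]_stock = 0.06883 × 10.20 = 0.7020 mol/L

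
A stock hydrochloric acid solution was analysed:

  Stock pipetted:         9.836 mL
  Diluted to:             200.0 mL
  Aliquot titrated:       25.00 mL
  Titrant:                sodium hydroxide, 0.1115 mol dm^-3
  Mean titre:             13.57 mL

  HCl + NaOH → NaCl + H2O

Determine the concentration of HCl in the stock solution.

n(NaOH) = 0.01357 × 0.1115 = 1.513 × 10^-3 mol
n(HCl) in the aliquot = 1.513 × 10^-3 mol (1:1 ratio)
[HCl]_dilute = 1.513 × 10^-3 / 0.02500 = 0.06052 mol/L
Dilution factor = 200.0 / 9.836 = 20.33
[HCl]_stock = 0.06052 × 20.33 = 1.231 mol/L

1.231 mol/L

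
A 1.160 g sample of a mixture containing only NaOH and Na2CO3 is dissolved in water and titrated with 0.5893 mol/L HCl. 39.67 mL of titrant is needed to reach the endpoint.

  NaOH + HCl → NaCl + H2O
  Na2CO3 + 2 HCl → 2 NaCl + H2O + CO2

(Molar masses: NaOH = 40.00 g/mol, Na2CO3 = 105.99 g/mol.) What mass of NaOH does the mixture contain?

n(HCl) = 0.03967 × 0.5893 = 0.02338 mol
Let x = n(NaOH), y = n(Na2CO3).
Titrant: 1x + 2y = 0.02338;  mass: 40.00x + 105.99y = 1.160
Solving, x = 6.071 × 10^-3 mol, y = 8.653 × 10^-3 mol
mass of NaOH = 6.071 × 10^-3 × 40.00 = 0.2428 g

0.2428 g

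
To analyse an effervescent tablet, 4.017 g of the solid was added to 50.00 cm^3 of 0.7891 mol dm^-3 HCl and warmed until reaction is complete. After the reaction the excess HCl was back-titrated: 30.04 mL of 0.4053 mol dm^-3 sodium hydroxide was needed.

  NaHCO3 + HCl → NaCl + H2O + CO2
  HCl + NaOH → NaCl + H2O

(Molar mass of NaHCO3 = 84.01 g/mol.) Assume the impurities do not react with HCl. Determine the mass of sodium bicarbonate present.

n(HCl) added = 0.05000 × 0.7891 = 0.03945 mol
n(NaOH) used in back-titration = 0.03004 × 0.4053 = 0.01218 mol
n(HCl) left over = 0.01218 mol (1:1 ratio)
n(HCl) consumed by analyte = 0.03945 − 0.01218 = 0.02728 mol
n(NaHCO3) = 0.02728 mol (1:1 ratio)
mass of NaHCO3 = 0.02728 × 84.01 = 2.292 g

2.292 g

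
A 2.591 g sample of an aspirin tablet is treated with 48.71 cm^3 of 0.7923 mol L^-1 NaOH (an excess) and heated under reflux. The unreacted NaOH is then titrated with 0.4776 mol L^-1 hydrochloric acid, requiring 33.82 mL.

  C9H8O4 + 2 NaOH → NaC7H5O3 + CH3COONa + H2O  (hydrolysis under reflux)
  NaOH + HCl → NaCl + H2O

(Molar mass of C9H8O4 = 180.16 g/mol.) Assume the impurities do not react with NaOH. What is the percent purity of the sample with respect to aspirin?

78.02 %

n(NaOH) added = 0.04871 × 0.7923 = 0.03859 mol
n(HCl) used in back-titration = 0.03382 × 0.4776 = 0.01615 mol
n(NaOH) left over = 0.01615 mol (1:1 ratio)
n(NaOH) consumed by analyte = 0.03859 − 0.01615 = 0.02244 mol
From the 1:2 ratio, n(C9H8O4) = 1/2 × 0.02244 = 0.01122 mol
mass of C9H8O4 = 0.01122 × 180.16 = 2.021 g
% C9H8O4 = 2.021 / 2.591 × 100 = 78.02 %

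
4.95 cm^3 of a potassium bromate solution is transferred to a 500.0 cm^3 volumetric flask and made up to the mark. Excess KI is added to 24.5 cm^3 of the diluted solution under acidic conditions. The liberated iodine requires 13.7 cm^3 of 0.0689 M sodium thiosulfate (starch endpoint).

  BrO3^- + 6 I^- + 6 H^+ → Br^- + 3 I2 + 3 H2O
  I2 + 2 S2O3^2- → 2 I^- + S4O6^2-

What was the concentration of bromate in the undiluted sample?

0.649 M

n(S2O3^2-) = 0.0137 × 0.0689 = 9.44 × 10^-4 mol
n(I2) = n(S2O3^2-)/2 = 4.72 × 10^-4 mol
From the 1:3 ratio, n(BrO3^-) in the aliquot = 1/3 × 4.72 × 10^-4 = 1.57 × 10^-4 mol
[BrO3^-]_dilute = 1.57 × 10^-4 / 0.0245 = 0.00642 mol/L
[BrO3^-]_original = 0.00642 × 500.0/4.95 = 0.649 mol/L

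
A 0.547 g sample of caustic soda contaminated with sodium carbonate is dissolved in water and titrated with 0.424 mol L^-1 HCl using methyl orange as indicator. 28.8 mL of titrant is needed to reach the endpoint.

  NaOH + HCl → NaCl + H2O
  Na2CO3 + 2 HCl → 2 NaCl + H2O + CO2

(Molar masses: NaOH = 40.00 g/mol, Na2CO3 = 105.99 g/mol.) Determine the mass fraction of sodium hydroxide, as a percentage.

56.3 %

n(HCl) = 0.0288 × 0.424 = 0.0122 mol
Let x = n(NaOH), y = n(Na2CO3).
Titrant: 1x + 2y = 0.0122;  mass: 40.00x + 105.99y = 0.547
Solving, x = 7.71 × 10^-3 mol, y = 2.25 × 10^-3 mol
mass of NaOH = 7.71 × 10^-3 × 40.00 = 0.308 g
% NaOH = 0.308 / 0.547 × 100 = 56.3 %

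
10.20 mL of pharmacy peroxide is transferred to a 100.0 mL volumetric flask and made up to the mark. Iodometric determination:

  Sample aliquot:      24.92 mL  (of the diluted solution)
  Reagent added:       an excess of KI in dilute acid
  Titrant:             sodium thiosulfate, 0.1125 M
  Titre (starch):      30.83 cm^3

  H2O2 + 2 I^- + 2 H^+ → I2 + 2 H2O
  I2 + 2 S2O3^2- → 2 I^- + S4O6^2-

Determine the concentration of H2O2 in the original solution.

0.6823 M

n(S2O3^2-) = 0.03083 × 0.1125 = 3.468 × 10^-3 mol
n(I2) = n(S2O3^2-)/2 = 1.734 × 10^-3 mol
n(H2O2) in the aliquot = 1.734 × 10^-3 mol (1:1 ratio)
[H2O2]_dilute = 1.734 × 10^-3 / 0.02492 = 0.06959 mol/L
[H2O2]_original = 0.06959 × 100.0/10.20 = 0.6823 mol/L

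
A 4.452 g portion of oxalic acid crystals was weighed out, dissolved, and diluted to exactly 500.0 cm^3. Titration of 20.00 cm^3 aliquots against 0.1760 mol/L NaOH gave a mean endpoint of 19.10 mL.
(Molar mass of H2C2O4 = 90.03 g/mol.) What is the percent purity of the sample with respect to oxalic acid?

84.97 %

H2C2O4 + 2 NaOH → Na2C2O4 + 2 H2O
n(NaOH) per titration = 0.01910 × 0.1760 = 3.362 × 10^-3 mol
From the 1:2 ratio, n(H2C2O4) in each aliquot = 1/2 × 3.362 × 10^-3 = 1.681 × 10^-3 mol
n(H2C2O4) in the whole flask = 1.681 × 10^-3 × 500.0/20.00 = 0.04202 mol
mass of H2C2O4 = 0.04202 × 90.03 = 3.783 g
% H2C2O4 = 3.783 / 4.452 × 100 = 84.97 %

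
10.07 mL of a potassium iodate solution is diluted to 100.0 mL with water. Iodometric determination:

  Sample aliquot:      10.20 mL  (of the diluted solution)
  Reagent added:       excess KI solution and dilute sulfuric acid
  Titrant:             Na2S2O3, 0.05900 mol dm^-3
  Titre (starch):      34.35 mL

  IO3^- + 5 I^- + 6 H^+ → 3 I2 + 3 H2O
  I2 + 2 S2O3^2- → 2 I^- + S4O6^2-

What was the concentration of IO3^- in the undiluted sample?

n(S2O3^2-) = 0.03435 × 0.05900 = 2.027 × 10^-3 mol
n(I2) = n(S2O3^2-)/2 = 1.013 × 10^-3 mol
From the 1:3 ratio, n(IO3^-) in the aliquot = 1/3 × 1.013 × 10^-3 = 3.378 × 10^-4 mol
[IO3^-]_dilute = 3.378 × 10^-4 / 0.01020 = 0.03312 mol/L
[IO3^-]_original = 0.03312 × 100.0/10.07 = 0.3289 mol/L

0.3289 mol/L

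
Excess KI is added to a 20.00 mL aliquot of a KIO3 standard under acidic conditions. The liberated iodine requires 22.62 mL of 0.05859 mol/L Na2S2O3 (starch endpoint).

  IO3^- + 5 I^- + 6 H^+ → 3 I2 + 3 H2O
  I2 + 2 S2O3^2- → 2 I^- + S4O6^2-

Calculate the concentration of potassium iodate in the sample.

n(S2O3^2-) = 0.02262 × 0.05859 = 1.325 × 10^-3 mol
n(I2) = n(S2O3^2-)/2 = 6.627 × 10^-4 mol
From the 1:3 ratio, n(IO3^-) in the aliquot = 1/3 × 6.627 × 10^-4 = 2.209 × 10^-4 mol
[IO3^-] = 2.209 × 10^-4 / 0.02000 = 0.01104 mol/L

0.01104 mol/L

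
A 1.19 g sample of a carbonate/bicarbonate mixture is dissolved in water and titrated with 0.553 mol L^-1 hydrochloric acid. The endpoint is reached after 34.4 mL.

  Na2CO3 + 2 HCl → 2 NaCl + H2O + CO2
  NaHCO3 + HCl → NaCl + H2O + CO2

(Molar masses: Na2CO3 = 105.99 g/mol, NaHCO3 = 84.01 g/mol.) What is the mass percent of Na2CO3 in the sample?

58.6 %

n(HCl) = 0.0344 × 0.553 = 0.0190 mol
Let x = n(Na2CO3), y = n(NaHCO3).
Titrant: 2x + 1y = 0.0190;  mass: 105.99x + 84.01y = 1.19
Solving, x = 6.58 × 10^-3 mol, y = 5.86 × 10^-3 mol
mass of Na2CO3 = 6.58 × 10^-3 × 105.99 = 0.697 g
% Na2CO3 = 0.697 / 1.19 × 100 = 58.6 %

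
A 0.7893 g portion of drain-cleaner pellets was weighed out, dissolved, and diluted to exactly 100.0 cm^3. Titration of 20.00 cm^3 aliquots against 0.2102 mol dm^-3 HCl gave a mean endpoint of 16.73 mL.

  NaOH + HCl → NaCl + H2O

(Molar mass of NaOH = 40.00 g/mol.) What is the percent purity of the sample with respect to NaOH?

89.11 %

n(HCl) per titration = 0.01673 × 0.2102 = 3.517 × 10^-3 mol
n(NaOH) in each aliquot = 3.517 × 10^-3 mol (1:1 ratio)
n(NaOH) in the whole flask = 3.517 × 10^-3 × 100.0/20.00 = 0.01758 mol
mass of NaOH = 0.01758 × 40.00 = 0.7033 g
% NaOH = 0.7033 / 0.7893 × 100 = 89.11 %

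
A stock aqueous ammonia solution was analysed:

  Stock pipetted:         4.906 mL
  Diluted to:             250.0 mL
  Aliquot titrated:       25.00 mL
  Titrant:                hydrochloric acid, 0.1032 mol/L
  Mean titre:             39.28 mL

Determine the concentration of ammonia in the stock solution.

8.263 mol/L

NH3 + HCl → NH4Cl
n(HCl) = 0.03928 × 0.1032 = 4.054 × 10^-3 mol
n(NH3) in the aliquot = 4.054 × 10^-3 mol (1:1 ratio)
[NH3]_dilute = 4.054 × 10^-3 / 0.02500 = 0.1621 mol/L
Dilution factor = 250.0 / 4.906 = 50.96
[NH3]_stock = 0.1621 × 50.96 = 8.263 mol/L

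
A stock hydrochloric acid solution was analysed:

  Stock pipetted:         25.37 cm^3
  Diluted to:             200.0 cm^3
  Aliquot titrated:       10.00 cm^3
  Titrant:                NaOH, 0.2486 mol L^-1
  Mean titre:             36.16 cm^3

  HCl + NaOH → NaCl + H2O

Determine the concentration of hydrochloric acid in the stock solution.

7.087 mol/L

n(NaOH) = 0.03616 × 0.2486 = 8.989 × 10^-3 mol
n(HCl) in the aliquot = 8.989 × 10^-3 mol (1:1 ratio)
[HCl]_dilute = 8.989 × 10^-3 / 0.01000 = 0.8989 mol/L
Dilution factor = 200.0 / 25.37 = 7.883
[HCl]_stock = 0.8989 × 7.883 = 7.087 mol/L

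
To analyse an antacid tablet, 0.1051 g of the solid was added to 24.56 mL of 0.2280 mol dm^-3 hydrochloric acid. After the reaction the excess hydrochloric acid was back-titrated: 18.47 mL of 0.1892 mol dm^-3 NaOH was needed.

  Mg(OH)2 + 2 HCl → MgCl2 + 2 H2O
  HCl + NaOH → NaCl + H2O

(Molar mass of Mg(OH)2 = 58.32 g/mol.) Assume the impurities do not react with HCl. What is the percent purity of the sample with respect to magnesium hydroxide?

n(HCl) added = 0.02456 × 0.2280 = 5.600 × 10^-3 mol
n(NaOH) used in back-titration = 0.01847 × 0.1892 = 3.495 × 10^-3 mol
n(HCl) left over = 3.495 × 10^-3 mol (1:1 ratio)
n(HCl) consumed by analyte = 5.600 × 10^-3 − 3.495 × 10^-3 = 2.105 × 10^-3 mol
From the 1:2 ratio, n(Mg(OH)2) = 1/2 × 2.105 × 10^-3 = 1.053 × 10^-3 mol
mass of Mg(OH)2 = 1.053 × 10^-3 × 58.32 = 0.06139 g
% Mg(OH)2 = 0.06139 / 0.1051 × 100 = 58.41 %

58.41 %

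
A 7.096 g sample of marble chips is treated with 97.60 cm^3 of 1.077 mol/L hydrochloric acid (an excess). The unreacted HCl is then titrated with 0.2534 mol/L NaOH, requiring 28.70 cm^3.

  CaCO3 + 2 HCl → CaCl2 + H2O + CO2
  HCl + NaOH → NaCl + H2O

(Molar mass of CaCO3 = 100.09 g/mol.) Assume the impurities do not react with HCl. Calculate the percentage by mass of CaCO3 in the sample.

69.00 %

n(HCl) added = 0.09760 × 1.077 = 0.1051 mol
n(NaOH) used in back-titration = 0.02870 × 0.2534 = 7.273 × 10^-3 mol
n(HCl) left over = 7.273 × 10^-3 mol (1:1 ratio)
n(HCl) consumed by analyte = 0.1051 − 7.273 × 10^-3 = 0.09784 mol
From the 1:2 ratio, n(CaCO3) = 1/2 × 0.09784 = 0.04892 mol
mass of CaCO3 = 0.04892 × 100.09 = 4.897 g
% CaCO3 = 4.897 / 7.096 × 100 = 69.00 %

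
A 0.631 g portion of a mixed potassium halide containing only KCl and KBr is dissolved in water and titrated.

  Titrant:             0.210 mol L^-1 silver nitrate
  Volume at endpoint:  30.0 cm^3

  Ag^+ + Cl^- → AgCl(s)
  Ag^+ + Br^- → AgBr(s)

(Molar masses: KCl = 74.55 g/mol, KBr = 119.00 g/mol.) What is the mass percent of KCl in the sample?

31.5 %

n(AgNO3) = 0.0300 × 0.210 = 6.30 × 10^-3 mol
Let x = n(KCl), y = n(KBr).
Titrant: 1x + 1y = 6.30 × 10^-3;  mass: 74.55x + 119.00y = 0.631
Solving, x = 2.67 × 10^-3 mol, y = 3.63 × 10^-3 mol
mass of KCl = 2.67 × 10^-3 × 74.55 = 0.199 g
% KCl = 0.199 / 0.631 × 100 = 31.5 %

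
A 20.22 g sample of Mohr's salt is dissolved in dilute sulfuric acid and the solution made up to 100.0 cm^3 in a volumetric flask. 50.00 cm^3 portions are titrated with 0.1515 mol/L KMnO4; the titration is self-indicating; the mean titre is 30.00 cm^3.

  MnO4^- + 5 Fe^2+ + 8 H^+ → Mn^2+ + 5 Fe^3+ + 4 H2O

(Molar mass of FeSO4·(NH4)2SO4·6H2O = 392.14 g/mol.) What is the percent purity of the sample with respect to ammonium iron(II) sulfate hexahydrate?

88.14 %

n(KMnO4) per titration = 0.03000 × 0.1515 = 4.545 × 10^-3 mol
From the 5:1 ratio, n(FeSO4·(NH4)2SO4·6H2O) in each aliquot = 5/1 × 4.545 × 10^-3 = 0.02272 mol
n(FeSO4·(NH4)2SO4·6H2O) in the whole flask = 0.02272 × 100.0/50.00 = 0.04545 mol
mass of FeSO4·(NH4)2SO4·6H2O = 0.04545 × 392.14 = 17.82 g
% FeSO4·(NH4)2SO4·6H2O = 17.82 / 20.22 × 100 = 88.14 %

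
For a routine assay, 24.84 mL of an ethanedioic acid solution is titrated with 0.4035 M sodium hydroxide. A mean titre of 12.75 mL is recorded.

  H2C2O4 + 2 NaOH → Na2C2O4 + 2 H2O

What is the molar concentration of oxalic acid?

n(NaOH) = 0.01275 L × 0.4035 mol/L = 5.145 × 10^-3 mol
From the 1:2 mole ratio, n(H2C2O4) = 1/2 × 5.145 × 10^-3 = 2.572 × 10^-3 mol
[H2C2O4] = 2.572 × 10^-3 mol / 0.02484 L = 0.1036 mol/L

0.1036 M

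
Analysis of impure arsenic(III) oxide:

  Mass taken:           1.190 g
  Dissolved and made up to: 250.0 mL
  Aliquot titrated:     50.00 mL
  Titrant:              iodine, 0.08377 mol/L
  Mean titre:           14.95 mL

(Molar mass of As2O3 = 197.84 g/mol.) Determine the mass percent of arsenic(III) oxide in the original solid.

As2O3 + 2 I2 + 2 H2O → As2O5 + 4 HI
n(I2) per titration = 0.01495 × 0.08377 = 1.252 × 10^-3 mol
From the 1:2 ratio, n(As2O3) in each aliquot = 1/2 × 1.252 × 10^-3 = 6.262 × 10^-4 mol
n(As2O3) in the whole flask = 6.262 × 10^-4 × 250.0/50.00 = 3.131 × 10^-3 mol
mass of As2O3 = 3.131 × 10^-3 × 197.84 = 0.6194 g
% As2O3 = 0.6194 / 1.190 × 100 = 52.05 %

52.05 %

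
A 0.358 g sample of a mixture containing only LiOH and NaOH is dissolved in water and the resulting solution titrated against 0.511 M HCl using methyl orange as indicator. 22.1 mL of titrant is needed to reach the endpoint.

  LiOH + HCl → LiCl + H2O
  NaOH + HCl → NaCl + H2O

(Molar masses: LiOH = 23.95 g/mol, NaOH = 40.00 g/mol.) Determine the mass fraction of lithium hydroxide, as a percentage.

n(HCl) = 0.0221 × 0.511 = 0.0113 mol
Let x = n(LiOH), y = n(NaOH).
Titrant: 1x + 1y = 0.0113;  mass: 23.95x + 40.00y = 0.358
Solving, x = 5.84 × 10^-3 mol, y = 5.45 × 10^-3 mol
mass of LiOH = 5.84 × 10^-3 × 23.95 = 0.140 g
% LiOH = 0.140 / 0.358 × 100 = 39.1 %

39.1 %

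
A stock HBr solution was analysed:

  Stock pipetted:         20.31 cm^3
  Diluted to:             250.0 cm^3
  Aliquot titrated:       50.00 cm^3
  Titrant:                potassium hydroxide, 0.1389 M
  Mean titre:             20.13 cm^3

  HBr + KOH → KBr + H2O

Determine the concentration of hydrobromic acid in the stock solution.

0.6883 M

n(KOH) = 0.02013 × 0.1389 = 2.796 × 10^-3 mol
n(HBr) in the aliquot = 2.796 × 10^-3 mol (1:1 ratio)
[HBr]_dilute = 2.796 × 10^-3 / 0.05000 = 0.05592 mol/L
Dilution factor = 250.0 / 20.31 = 12.31
[HBr]_stock = 0.05592 × 12.31 = 0.6883 mol/L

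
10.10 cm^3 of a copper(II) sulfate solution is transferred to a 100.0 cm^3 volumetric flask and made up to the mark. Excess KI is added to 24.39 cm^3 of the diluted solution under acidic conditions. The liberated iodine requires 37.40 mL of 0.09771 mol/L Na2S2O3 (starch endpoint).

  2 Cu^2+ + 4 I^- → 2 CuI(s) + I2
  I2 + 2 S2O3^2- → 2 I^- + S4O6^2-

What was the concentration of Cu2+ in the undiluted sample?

1.483 mol/L

n(S2O3^2-) = 0.03740 × 0.09771 = 3.654 × 10^-3 mol
n(I2) = n(S2O3^2-)/2 = 1.827 × 10^-3 mol
From the 2:1 ratio, n(Cu2+) in the aliquot = 2/1 × 1.827 × 10^-3 = 3.654 × 10^-3 mol
[Cu2+]_dilute = 3.654 × 10^-3 / 0.02439 = 0.1498 mol/L
[Cu2+]_original = 0.1498 × 100.0/10.10 = 1.483 mol/L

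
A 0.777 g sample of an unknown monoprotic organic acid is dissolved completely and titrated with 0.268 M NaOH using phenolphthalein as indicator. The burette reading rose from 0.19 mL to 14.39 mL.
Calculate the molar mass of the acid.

204 g/mol

n(NaOH) = 0.0142 L × 0.268 mol/L = 3.81 × 10^-3 mol
n(HA) = 3.81 × 10^-3 mol (1:1 ratio)
M = m / n = 0.777 g / 3.81 × 10^-3 mol = 204 g/mol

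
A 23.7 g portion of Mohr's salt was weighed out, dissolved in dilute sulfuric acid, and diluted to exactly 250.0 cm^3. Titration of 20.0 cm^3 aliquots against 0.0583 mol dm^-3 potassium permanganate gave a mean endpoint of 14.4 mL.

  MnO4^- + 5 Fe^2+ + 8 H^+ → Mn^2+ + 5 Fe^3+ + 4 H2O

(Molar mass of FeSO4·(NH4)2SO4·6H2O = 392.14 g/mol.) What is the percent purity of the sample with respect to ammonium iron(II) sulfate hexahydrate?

86.8 %

n(KMnO4) per titration = 0.0144 × 0.0583 = 8.40 × 10^-4 mol
From the 5:1 ratio, n(FeSO4·(NH4)2SO4·6H2O) in each aliquot = 5/1 × 8.40 × 10^-4 = 4.20 × 10^-3 mol
n(FeSO4·(NH4)2SO4·6H2O) in the whole flask = 4.20 × 10^-3 × 250.0/20.0 = 0.0525 mol
mass of FeSO4·(NH4)2SO4·6H2O = 0.0525 × 392.14 = 20.6 g
% FeSO4·(NH4)2SO4·6H2O = 20.6 / 23.7 × 100 = 86.8 %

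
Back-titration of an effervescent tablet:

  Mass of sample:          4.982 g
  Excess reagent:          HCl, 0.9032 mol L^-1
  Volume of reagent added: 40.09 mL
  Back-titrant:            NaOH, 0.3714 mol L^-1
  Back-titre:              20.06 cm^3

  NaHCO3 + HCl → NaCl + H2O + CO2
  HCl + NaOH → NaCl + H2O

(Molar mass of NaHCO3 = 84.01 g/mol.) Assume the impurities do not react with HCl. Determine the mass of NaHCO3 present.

2.416 g

n(HCl) added = 0.04009 × 0.9032 = 0.03621 mol
n(NaOH) used in back-titration = 0.02006 × 0.3714 = 7.450 × 10^-3 mol
n(HCl) left over = 7.450 × 10^-3 mol (1:1 ratio)
n(HCl) consumed by analyte = 0.03621 − 7.450 × 10^-3 = 0.02876 mol
n(NaHCO3) = 0.02876 mol (1:1 ratio)
mass of NaHCO3 = 0.02876 × 84.01 = 2.416 g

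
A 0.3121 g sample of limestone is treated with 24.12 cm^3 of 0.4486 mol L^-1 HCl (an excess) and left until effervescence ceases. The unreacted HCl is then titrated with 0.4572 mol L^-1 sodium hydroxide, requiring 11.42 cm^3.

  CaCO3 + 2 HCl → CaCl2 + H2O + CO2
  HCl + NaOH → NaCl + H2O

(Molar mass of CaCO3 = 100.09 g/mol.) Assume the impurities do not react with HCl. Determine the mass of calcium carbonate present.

n(HCl) added = 0.02412 × 0.4486 = 0.01082 mol
n(NaOH) used in back-titration = 0.01142 × 0.4572 = 5.221 × 10^-3 mol
n(HCl) left over = 5.221 × 10^-3 mol (1:1 ratio)
n(HCl) consumed by analyte = 0.01082 − 5.221 × 10^-3 = 5.599 × 10^-3 mol
From the 1:2 ratio, n(CaCO3) = 1/2 × 5.599 × 10^-3 = 2.800 × 10^-3 mol
mass of CaCO3 = 2.800 × 10^-3 × 100.09 = 0.2802 g

0.2802 g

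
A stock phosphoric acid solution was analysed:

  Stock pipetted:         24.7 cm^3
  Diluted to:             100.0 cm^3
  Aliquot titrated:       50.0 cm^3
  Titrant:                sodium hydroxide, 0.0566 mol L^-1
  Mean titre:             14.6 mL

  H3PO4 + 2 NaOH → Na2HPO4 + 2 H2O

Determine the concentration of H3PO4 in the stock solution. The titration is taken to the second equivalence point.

n(NaOH) = 0.0146 × 0.0566 = 8.26 × 10^-4 mol
From the 1:2 ratio, n(H3PO4) in the aliquot = 1/2 × 8.26 × 10^-4 = 4.13 × 10^-4 mol
[H3PO4]_dilute = 4.13 × 10^-4 / 0.0500 = 0.00826 mol/L
Dilution factor = 100.0 / 24.7 = 4.049
[H3PO4]_stock = 0.00826 × 4.049 = 0.0335 mol/L

0.0335 mol/L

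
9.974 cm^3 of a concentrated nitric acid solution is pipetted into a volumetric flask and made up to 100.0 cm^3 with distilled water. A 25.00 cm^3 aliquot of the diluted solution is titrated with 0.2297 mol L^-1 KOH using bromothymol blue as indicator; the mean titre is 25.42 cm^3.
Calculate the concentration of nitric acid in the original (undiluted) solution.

2.342 mol/L

HNO3 + KOH → KNO3 + H2O
n(KOH) = 0.02542 × 0.2297 = 5.839 × 10^-3 mol
n(HNO3) in the aliquot = 5.839 × 10^-3 mol (1:1 ratio)
[HNO3]_dilute = 5.839 × 10^-3 / 0.02500 = 0.2336 mol/L
Dilution factor = 100.0 / 9.974 = 10.03
[HNO3]_stock = 0.2336 × 10.03 = 2.342 mol/L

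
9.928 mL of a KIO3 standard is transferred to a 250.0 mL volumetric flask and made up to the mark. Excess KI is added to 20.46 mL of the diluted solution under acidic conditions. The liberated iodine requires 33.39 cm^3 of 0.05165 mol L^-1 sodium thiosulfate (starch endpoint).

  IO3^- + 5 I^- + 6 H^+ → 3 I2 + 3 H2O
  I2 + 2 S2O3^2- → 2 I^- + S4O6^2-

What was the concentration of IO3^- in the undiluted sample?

n(S2O3^2-) = 0.03339 × 0.05165 = 1.725 × 10^-3 mol
n(I2) = n(S2O3^2-)/2 = 8.623 × 10^-4 mol
From the 1:3 ratio, n(IO3^-) in the aliquot = 1/3 × 8.623 × 10^-4 = 2.874 × 10^-4 mol
[IO3^-]_dilute = 2.874 × 10^-4 / 0.02046 = 0.01405 mol/L
[IO3^-]_original = 0.01405 × 250.0/9.928 = 0.3538 mol/L

0.3538 mol/L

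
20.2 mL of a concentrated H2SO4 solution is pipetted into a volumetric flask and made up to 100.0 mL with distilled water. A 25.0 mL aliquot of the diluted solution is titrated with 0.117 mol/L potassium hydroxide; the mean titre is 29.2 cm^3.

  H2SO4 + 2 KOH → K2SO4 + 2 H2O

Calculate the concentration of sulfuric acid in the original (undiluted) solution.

0.338 mol/L

n(KOH) = 0.0292 × 0.117 = 3.42 × 10^-3 mol
From the 1:2 ratio, n(H2SO4) in the aliquot = 1/2 × 3.42 × 10^-3 = 1.71 × 10^-3 mol
[H2SO4]_dilute = 1.71 × 10^-3 / 0.0250 = 0.0683 mol/L
Dilution factor = 100.0 / 20.2 = 4.950
[H2SO4]_stock = 0.0683 × 4.950 = 0.338 mol/L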